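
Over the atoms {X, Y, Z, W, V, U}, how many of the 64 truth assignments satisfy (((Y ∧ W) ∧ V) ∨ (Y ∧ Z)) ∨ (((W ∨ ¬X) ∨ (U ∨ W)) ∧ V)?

Initial set: {((((Y ∧ W) ∧ V) ∨ (Y ∧ Z)) ∨ (((W ∨ ¬X) ∨ (U ∨ W)) ∧ V))}.
((((Y ∧ W) ∧ V) ∨ (Y ∧ Z)) ∨ (((W ∨ ¬X) ∨ (U ∨ W)) ∧ V)): β-rule — branch into (((Y ∧ W) ∧ V) ∨ (Y ∧ Z))  //  (((W ∨ ¬X) ∨ (U ∨ W)) ∧ V).
  branch 1 (add (((Y ∧ W) ∧ V) ∨ (Y ∧ Z))):
    (((Y ∧ W) ∧ V) ∨ (Y ∧ Z)): β-rule — branch into ((Y ∧ W) ∧ V)  //  (Y ∧ Z).
      branch 1.1 (add ((Y ∧ W) ∧ V)):
        ((Y ∧ W) ∧ V): α-rule — add (Y ∧ W), V.
        (Y ∧ W): α-rule — add Y, W.
        ○ open, literals {V=T, W=T, Y=T}.
      branch 1.2 (add (Y ∧ Z)):
        (Y ∧ Z): α-rule — add Y, Z.
        ○ open, literals {Y=T, Z=T}.
  branch 2 (add (((W ∨ ¬X) ∨ (U ∨ W)) ∧ V)):
    (((W ∨ ¬X) ∨ (U ∨ W)) ∧ V): α-rule — add ((W ∨ ¬X) ∨ (U ∨ W)), V.
    ((W ∨ ¬X) ∨ (U ∨ W)): β-rule — branch into (W ∨ ¬X)  //  (U ∨ W).
      branch 2.1 (add (W ∨ ¬X)):
        (W ∨ ¬X): β-rule — branch into W  //  ¬X.
          branch 2.1.1 (add W):
            ○ open, literals {V=T, W=T}.
          branch 2.1.2 (add ¬X):
            ○ open, literals {V=T, X=F}.
      branch 2.2 (add (U ∨ W)):
        (U ∨ W): β-rule — branch into U  //  W.
          branch 2.2.1 (add U):
            ○ open, literals {U=T, V=T}.
          branch 2.2.2 (add W):
            ○ open, literals {V=T, W=T}.
0 branches closed, 6 open.
Each open branch fixes some atoms; the unmentioned ones are free. Counting distinct full assignments: branch {V=T, W=T, Y=T} (X, Z, U) contributes 8 new; branch {Y=T, Z=T} (X, W, V, U) contributes 12 new; branch {V=T, W=T} (X, Y, Z, U) contributes 8 new; branch {V=T, X=F} (Y, Z, W, U) contributes 6 new; branch {U=T, V=T} (X, Y, Z, W) contributes 3 new; branch {V=T, W=T} (X, Y, Z, U) contributes 0 new. Total: 37.

37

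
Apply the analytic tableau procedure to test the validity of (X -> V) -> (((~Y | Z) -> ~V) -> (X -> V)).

Assume the negation and expand:
Initial set: {F ((X -> V) -> (((~Y | Z) -> ~V) -> (X -> V)))}.
F ((X -> V) -> (((~Y | Z) -> ~V) -> (X -> V))): α-rule — add T (X -> V), F (((~Y | Z) -> ~V) -> (X -> V)).
F (((~Y | Z) -> ~V) -> (X -> V)): α-rule — add T ((~Y | Z) -> ~V), F (X -> V).
F (X -> V): α-rule — add T X, F V.
T (X -> V): β-rule — branch into F X  //  T V.
  branch 1 (add F X):
    × closes — contains both X and ~X.
  branch 2 (add T V):
    × closes — contains both V and ~V.
All 2 branches close.
Every branch closed, so the negation is unsatisfiable and the formula is valid.

Valid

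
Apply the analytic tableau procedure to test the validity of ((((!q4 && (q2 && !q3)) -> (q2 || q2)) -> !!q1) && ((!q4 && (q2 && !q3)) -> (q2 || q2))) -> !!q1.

Assume the negation and expand:
Initial set: {!(((((!q4 && (q2 && !q3)) -> (q2 || q2)) -> !!q1) && ((!q4 && (q2 && !q3)) -> (q2 || q2))) -> !!q1)}.
!(((((!q4 && (q2 && !q3)) -> (q2 || q2)) -> !!q1) && ((!q4 && (q2 && !q3)) -> (q2 || q2))) -> !!q1): α-rule — add ((((!q4 && (q2 && !q3)) -> (q2 || q2)) -> !!q1) && ((!q4 && (q2 && !q3)) -> (q2 || q2))), !!!q1.
((((!q4 && (q2 && !q3)) -> (q2 || q2)) -> !!q1) && ((!q4 && (q2 && !q3)) -> (q2 || q2))): α-rule — add (((!q4 && (q2 && !q3)) -> (q2 || q2)) -> !!q1), ((!q4 && (q2 && !q3)) -> (q2 || q2)).
!!!q1: drop double negation, giving !q1.
(((!q4 && (q2 && !q3)) -> (q2 || q2)) -> !!q1): β-rule — branch into !((!q4 && (q2 && !q3)) -> (q2 || q2))  //  !!q1.
  branch 1 (add !((!q4 && (q2 && !q3)) -> (q2 || q2))):
    !((!q4 && (q2 && !q3)) -> (q2 || q2)): α-rule — add (!q4 && (q2 && !q3)), !(q2 || q2).
    (!q4 && (q2 && !q3)): α-rule — add !q4, (q2 && !q3).
    !(q2 || q2): α-rule — add !q2, !q2.
    (q2 && !q3): α-rule — add q2, !q3.
    × closes — contains both q2 and !q2.
  branch 2 (add !!q1):
    !!q1: drop double negation, giving q1.
    × closes — contains both q1 and !q1.
All 2 branches close.
Every branch closed, so the negation is unsatisfiable and the formula is valid.

Valid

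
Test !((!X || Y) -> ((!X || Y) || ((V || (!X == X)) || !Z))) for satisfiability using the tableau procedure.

Unsatisfiable

Initial set: {!((!X || Y) -> ((!X || Y) || ((V || (!X == X)) || !Z)))}.
!((!X || Y) -> ((!X || Y) || ((V || (!X == X)) || !Z))): α-rule — add (!X || Y), !((!X || Y) || ((V || (!X == X)) || !Z)).
!((!X || Y) || ((V || (!X == X)) || !Z)): α-rule — add !(!X || Y), !((V || (!X == X)) || !Z).
!(!X || Y): α-rule — add !!X, !Y.
!((V || (!X == X)) || !Z): α-rule — add !(V || (!X == X)), !!Z.
!(V || (!X == X)): α-rule — add !V, !(!X == X).
(!X || Y): β-rule — branch into !X  //  Y.
  branch 1 (add !X):
    × closes — contains both X and !X.
  branch 2 (add Y):
    × closes — contains both Y and !Y.
All 2 branches close.
Every branch closed; the formula is unsatisfiable.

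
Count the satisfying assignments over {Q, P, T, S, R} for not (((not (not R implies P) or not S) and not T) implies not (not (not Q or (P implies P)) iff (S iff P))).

6

Initial set: {not (((not (not R implies P) or not S) and not T) implies not (not (not Q or (P implies P)) iff (S iff P)))}.
not (((not (not R implies P) or not S) and not T) implies not (not (not Q or (P implies P)) iff (S iff P))): α-rule — add ((not (not R implies P) or not S) and not T), not not (not (not Q or (P implies P)) iff (S iff P)).
((not (not R implies P) or not S) and not T): α-rule — add (not (not R implies P) or not S), not T.
not not (not (not Q or (P implies P)) iff (S iff P)): β-rule — branch into not (not Q or (P implies P)), (S iff P)  //  not not (not Q or (P implies P)), not (S iff P).
  branch 1 (add not (not Q or (P implies P)), (S iff P)):
    not (not Q or (P implies P)): α-rule — add not not Q, not (P implies P).
    not (P implies P): α-rule — add P, not P.
    × closes — contains both P and not P.
  branch 2 (add not not (not Q or (P implies P)), not (S iff P)):
    (not (not R implies P) or not S): β-rule — branch into not (not R implies P)  //  not S.
      branch 2.1 (add not (not R implies P)):
        not (not R implies P): α-rule — add not R, not P.
        not not (not Q or (P implies P)): β-rule — branch into not Q  //  (P implies P).
          branch 2.1.1 (add not Q):
            not (S iff P): β-rule — branch into S, not P  //  not S, P.
              branch 2.1.1.1 (add S, not P):
                ○ open, literals {P=false, Q=false, R=false, S=true, T=false}.
              branch 2.1.1.2 (add not S, P):
                × closes — contains both P and not P.
          branch 2.1.2 (add (P implies P)):
            not (S iff P): β-rule — branch into S, not P  //  not S, P.
              branch 2.1.2.1 (add S, not P):
                (P implies P): β-rule — branch into not P  //  P.
                  branch 2.1.2.1.1 (add not P):
                    ○ open, literals {P=false, R=false, S=true, T=false}.
                  branch 2.1.2.1.2 (add P):
                    × closes — contains both P and not P.
              branch 2.1.2.2 (add not S, P):
                × closes — contains both P and not P.
      branch 2.2 (add not S):
        not not (not Q or (P implies P)): β-rule — branch into not Q  //  (P implies P).
          branch 2.2.1 (add not Q):
            not (S iff P): β-rule — branch into S, not P  //  not S, P.
              branch 2.2.1.1 (add S, not P):
                × closes — contains both S and not S.
              branch 2.2.1.2 (add not S, P):
                ○ open, literals {P=true, Q=false, S=false, T=false}.
          branch 2.2.2 (add (P implies P)):
            not (S iff P): β-rule — branch into S, not P  //  not S, P.
              branch 2.2.2.1 (add S, not P):
                × closes — contains both S and not S.
              branch 2.2.2.2 (add not S, P):
                (P implies P): β-rule — branch into not P  //  P.
                  branch 2.2.2.2.1 (add not P):
                    × closes — contains both P and not P.
                  branch 2.2.2.2.2 (add P):
                    ○ open, literals {P=true, S=false, T=false}.
7 branches closed, 4 open.
Each open branch fixes some atoms; the unmentioned ones are free. Counting distinct full assignments: branch {P=false, Q=false, R=false, S=true, T=false} (none free) contributes 1 new; branch {P=false, R=false, S=true, T=false} (Q) contributes 1 new; branch {P=true, Q=false, S=false, T=false} (R) contributes 2 new; branch {P=true, S=false, T=false} (Q, R) contributes 2 new. Total: 6.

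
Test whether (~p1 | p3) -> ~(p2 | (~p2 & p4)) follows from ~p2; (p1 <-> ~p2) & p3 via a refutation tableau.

Initial set: {~p2; ((p1 <-> ~p2) & p3); ~((~p1 | p3) -> ~(p2 | (~p2 & p4)))}.
((p1 <-> ~p2) & p3): α-rule — add (p1 <-> ~p2), p3.
~((~p1 | p3) -> ~(p2 | (~p2 & p4))): α-rule — add (~p1 | p3), ~~(p2 | (~p2 & p4)).
(p1 <-> ~p2): β-rule — branch into p1, ~p2  //  ~p1, ~~p2.
  branch 1 (add p1, ~p2):
    (~p1 | p3): β-rule — branch into ~p1  //  p3.
      branch 1.1 (add ~p1):
        × closes — contains both p1 and ~p1.
      branch 1.2 (add p3):
        ~~(p2 | (~p2 & p4)): β-rule — branch into p2  //  (~p2 & p4).
          branch 1.2.1 (add p2):
            × closes — contains both p2 and ~p2.
          branch 1.2.2 (add (~p2 & p4)):
            (~p2 & p4): α-rule — add ~p2, p4.
            ○ open, literals {p1=T, p2=F, p3=T, p4=T}.
  branch 2 (add ~p1, ~~p2):
    × closes — contains both p2 and ~p2.
3 branches closed, 1 open.
An open branch gives a countermodel: p1=T, p2=F, p3=T, p4=T (unmentioned atoms arbitrary); the premises hold there but the conclusion fails.

No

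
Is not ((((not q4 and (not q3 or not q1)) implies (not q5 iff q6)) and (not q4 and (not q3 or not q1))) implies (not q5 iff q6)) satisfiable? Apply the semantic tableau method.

Unsatisfiable

Initial set: {not ((((not q4 and (not q3 or not q1)) implies (not q5 iff q6)) and (not q4 and (not q3 or not q1))) implies (not q5 iff q6))}.
not ((((not q4 and (not q3 or not q1)) implies (not q5 iff q6)) and (not q4 and (not q3 or not q1))) implies (not q5 iff q6)): α-rule — add (((not q4 and (not q3 or not q1)) implies (not q5 iff q6)) and (not q4 and (not q3 or not q1))), not (not q5 iff q6).
(((not q4 and (not q3 or not q1)) implies (not q5 iff q6)) and (not q4 and (not q3 or not q1))): α-rule — add ((not q4 and (not q3 or not q1)) implies (not q5 iff q6)), (not q4 and (not q3 or not q1)).
(not q4 and (not q3 or not q1)): α-rule — add not q4, (not q3 or not q1).
not (not q5 iff q6): β-rule — branch into not q5, not q6  //  not not q5, q6.
  branch 1 (add not q5, not q6):
    ((not q4 and (not q3 or not q1)) implies (not q5 iff q6)): β-rule — branch into not (not q4 and (not q3 or not q1))  //  (not q5 iff q6).
      branch 1.1 (add not (not q4 and (not q3 or not q1))):
        (not q3 or not q1): β-rule — branch into not q3  //  not q1.
          branch 1.1.1 (add not q3):
            not (not q4 and (not q3 or not q1)): β-rule — branch into not not q4  //  not (not q3 or not q1).
              branch 1.1.1.1 (add not not q4):
                × closes — contains both q4 and not q4.
              branch 1.1.1.2 (add not (not q3 or not q1)):
                not (not q3 or not q1): α-rule — add not not q3, not not q1.
                × closes — contains both q3 and not q3.
          branch 1.1.2 (add not q1):
            not (not q4 and (not q3 or not q1)): β-rule — branch into not not q4  //  not (not q3 or not q1).
              branch 1.1.2.1 (add not not q4):
                × closes — contains both q4 and not q4.
              branch 1.1.2.2 (add not (not q3 or not q1)):
                not (not q3 or not q1): α-rule — add not not q3, not not q1.
                × closes — contains both q1 and not q1.
      branch 1.2 (add (not q5 iff q6)):
        (not q3 or not q1): β-rule — branch into not q3  //  not q1.
          branch 1.2.1 (add not q3):
            (not q5 iff q6): β-rule — branch into not q5, q6  //  not not q5, not q6.
              branch 1.2.1.1 (add not q5, q6):
                × closes — contains both q6 and not q6.
              branch 1.2.1.2 (add not not q5, not q6):
                × closes — contains both q5 and not q5.
          branch 1.2.2 (add not q1):
            (not q5 iff q6): β-rule — branch into not q5, q6  //  not not q5, not q6.
              branch 1.2.2.1 (add not q5, q6):
                × closes — contains both q6 and not q6.
              branch 1.2.2.2 (add not not q5, not q6):
                × closes — contains both q5 and not q5.
  branch 2 (add not not q5, q6):
    ((not q4 and (not q3 or not q1)) implies (not q5 iff q6)): β-rule — branch into not (not q4 and (not q3 or not q1))  //  (not q5 iff q6).
      branch 2.1 (add not (not q4 and (not q3 or not q1))):
        (not q3 or not q1): β-rule — branch into not q3  //  not q1.
          branch 2.1.1 (add not q3):
            not (not q4 and (not q3 or not q1)): β-rule — branch into not not q4  //  not (not q3 or not q1).
              branch 2.1.1.1 (add not not q4):
                × closes — contains both q4 and not q4.
              branch 2.1.1.2 (add not (not q3 or not q1)):
                not (not q3 or not q1): α-rule — add not not q3, not not q1.
                × closes — contains both q3 and not q3.
          branch 2.1.2 (add not q1):
            not (not q4 and (not q3 or not q1)): β-rule — branch into not not q4  //  not (not q3 or not q1).
              branch 2.1.2.1 (add not not q4):
                × closes — contains both q4 and not q4.
              branch 2.1.2.2 (add not (not q3 or not q1)):
                not (not q3 or not q1): α-rule — add not not q3, not not q1.
                × closes — contains both q1 and not q1.
      branch 2.2 (add (not q5 iff q6)):
        (not q3 or not q1): β-rule — branch into not q3  //  not q1.
          branch 2.2.1 (add not q3):
            (not q5 iff q6): β-rule — branch into not q5, q6  //  not not q5, not q6.
              branch 2.2.1.1 (add not q5, q6):
                × closes — contains both q5 and not q5.
              branch 2.2.1.2 (add not not q5, not q6):
                × closes — contains both q6 and not q6.
          branch 2.2.2 (add not q1):
            (not q5 iff q6): β-rule — branch into not q5, q6  //  not not q5, not q6.
              branch 2.2.2.1 (add not q5, q6):
                × closes — contains both q5 and not q5.
              branch 2.2.2.2 (add not not q5, not q6):
                × closes — contains both q6 and not q6.
All 16 branches close.
Every branch closed; the formula is unsatisfiable.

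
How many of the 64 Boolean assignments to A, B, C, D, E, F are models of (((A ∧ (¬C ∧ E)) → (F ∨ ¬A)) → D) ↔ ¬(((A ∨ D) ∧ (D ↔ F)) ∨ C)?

Initial set: {((((A ∧ (¬C ∧ E)) → (F ∨ ¬A)) → D) ↔ ¬(((A ∨ D) ∧ (D ↔ F)) ∨ C))}.
((((A ∧ (¬C ∧ E)) → (F ∨ ¬A)) → D) ↔ ¬(((A ∨ D) ∧ (D ↔ F)) ∨ C)): β-rule — branch into (((A ∧ (¬C ∧ E)) → (F ∨ ¬A)) → D), ¬(((A ∨ D) ∧ (D ↔ F)) ∨ C)  //  ¬(((A ∧ (¬C ∧ E)) → (F ∨ ¬A)) → D), ¬¬(((A ∨ D) ∧ (D ↔ F)) ∨ C).
  branch 1 (add (((A ∧ (¬C ∧ E)) → (F ∨ ¬A)) → D), ¬(((A ∨ D) ∧ (D ↔ F)) ∨ C)):
    ¬(((A ∨ D) ∧ (D ↔ F)) ∨ C): α-rule — add ¬((A ∨ D) ∧ (D ↔ F)), ¬C.
    (((A ∧ (¬C ∧ E)) → (F ∨ ¬A)) → D): β-rule — branch into ¬((A ∧ (¬C ∧ E)) → (F ∨ ¬A))  //  D.
      branch 1.1 (add ¬((A ∧ (¬C ∧ E)) → (F ∨ ¬A))):
        ¬((A ∧ (¬C ∧ E)) → (F ∨ ¬A)): α-rule — add (A ∧ (¬C ∧ E)), ¬(F ∨ ¬A).
        (A ∧ (¬C ∧ E)): α-rule — add A, (¬C ∧ E).
        ¬(F ∨ ¬A): α-rule — add ¬F, ¬¬A.
        (¬C ∧ E): α-rule — add ¬C, E.
        ¬((A ∨ D) ∧ (D ↔ F)): β-rule — branch into ¬(A ∨ D)  //  ¬(D ↔ F).
          branch 1.1.1 (add ¬(A ∨ D)):
            ¬(A ∨ D): α-rule — add ¬A, ¬D.
            × closes — contains both A and ¬A.
          branch 1.1.2 (add ¬(D ↔ F)):
            ¬(D ↔ F): β-rule — branch into D, ¬F  //  ¬D, F.
              branch 1.1.2.1 (add D, ¬F):
                ○ open, literals {A=true, C=false, D=true, E=true, F=false}.
              branch 1.1.2.2 (add ¬D, F):
                × closes — contains both F and ¬F.
      branch 1.2 (add D):
        ¬((A ∨ D) ∧ (D ↔ F)): β-rule — branch into ¬(A ∨ D)  //  ¬(D ↔ F).
          branch 1.2.1 (add ¬(A ∨ D)):
            ¬(A ∨ D): α-rule — add ¬A, ¬D.
            × closes — contains both D and ¬D.
          branch 1.2.2 (add ¬(D ↔ F)):
            ¬(D ↔ F): β-rule — branch into D, ¬F  //  ¬D, F.
              branch 1.2.2.1 (add D, ¬F):
                ○ open, literals {C=false, D=true, F=false}.
              branch 1.2.2.2 (add ¬D, F):
                × closes — contains both D and ¬D.
  branch 2 (add ¬(((A ∧ (¬C ∧ E)) → (F ∨ ¬A)) → D), ¬¬(((A ∨ D) ∧ (D ↔ F)) ∨ C)):
    ¬(((A ∧ (¬C ∧ E)) → (F ∨ ¬A)) → D): α-rule — add ((A ∧ (¬C ∧ E)) → (F ∨ ¬A)), ¬D.
    ¬¬(((A ∨ D) ∧ (D ↔ F)) ∨ C): β-rule — branch into ((A ∨ D) ∧ (D ↔ F))  //  C.
      branch 2.1 (add ((A ∨ D) ∧ (D ↔ F))):
        ((A ∨ D) ∧ (D ↔ F)): α-rule — add (A ∨ D), (D ↔ F).
        ((A ∧ (¬C ∧ E)) → (F ∨ ¬A)): β-rule — branch into ¬(A ∧ (¬C ∧ E))  //  (F ∨ ¬A).
          branch 2.1.1 (add ¬(A ∧ (¬C ∧ E))):
            (A ∨ D): β-rule — branch into A  //  D.
              branch 2.1.1.1 (add A):
                (D ↔ F): β-rule — branch into D, F  //  ¬D, ¬F.
                  branch 2.1.1.1.1 (add D, F):
                    × closes — contains both D and ¬D.
                  branch 2.1.1.1.2 (add ¬D, ¬F):
                    ¬(A ∧ (¬C ∧ E)): β-rule — branch into ¬A  //  ¬(¬C ∧ E).
                      branch 2.1.1.1.2.1 (add ¬A):
                        × closes — contains both A and ¬A.
                      branch 2.1.1.1.2.2 (add ¬(¬C ∧ E)):
                        ¬(¬C ∧ E): β-rule — branch into ¬¬C  //  ¬E.
                          branch 2.1.1.1.2.2.1 (add ¬¬C):
                            ○ open, literals {A=true, C=true, D=false, F=false}.
                          branch 2.1.1.1.2.2.2 (add ¬E):
                            ○ open, literals {A=true, D=false, E=false, F=false}.
              branch 2.1.1.2 (add D):
                × closes — contains both D and ¬D.
          branch 2.1.2 (add (F ∨ ¬A)):
            (A ∨ D): β-rule — branch into A  //  D.
              branch 2.1.2.1 (add A):
                (D ↔ F): β-rule — branch into D, F  //  ¬D, ¬F.
                  branch 2.1.2.1.1 (add D, F):
                    × closes — contains both D and ¬D.
                  branch 2.1.2.1.2 (add ¬D, ¬F):
                    (F ∨ ¬A): β-rule — branch into F  //  ¬A.
                      branch 2.1.2.1.2.1 (add F):
                        × closes — contains both F and ¬F.
                      branch 2.1.2.1.2.2 (add ¬A):
                        × closes — contains both A and ¬A.
              branch 2.1.2.2 (add D):
                × closes — contains both D and ¬D.
      branch 2.2 (add C):
        ((A ∧ (¬C ∧ E)) → (F ∨ ¬A)): β-rule — branch into ¬(A ∧ (¬C ∧ E))  //  (F ∨ ¬A).
          branch 2.2.1 (add ¬(A ∧ (¬C ∧ E))):
            ¬(A ∧ (¬C ∧ E)): β-rule — branch into ¬A  //  ¬(¬C ∧ E).
              branch 2.2.1.1 (add ¬A):
                ○ open, literals {A=false, C=true, D=false}.
              branch 2.2.1.2 (add ¬(¬C ∧ E)):
                ¬(¬C ∧ E): β-rule — branch into ¬¬C  //  ¬E.
                  branch 2.2.1.2.1 (add ¬¬C):
                    ○ open, literals {C=true, D=false}.
                  branch 2.2.1.2.2 (add ¬E):
                    ○ open, literals {C=true, D=false, E=false}.
          branch 2.2.2 (add (F ∨ ¬A)):
            (F ∨ ¬A): β-rule — branch into F  //  ¬A.
              branch 2.2.2.1 (add F):
                ○ open, literals {C=true, D=false, F=true}.
              branch 2.2.2.2 (add ¬A):
                ○ open, literals {A=false, C=true, D=false}.
11 branches closed, 9 open.
Each open branch fixes some atoms; the unmentioned ones are free. Counting distinct full assignments: branch {A=true, C=false, D=true, E=true, F=false} (B) contributes 2 new; branch {C=false, D=true, F=false} (A, B, E) contributes 6 new; branch {A=true, C=true, D=false, F=false} (B, E) contributes 4 new; branch {A=true, D=false, E=false, F=false} (B, C) contributes 2 new; branch {A=false, C=true, D=false} (B, E, F) contributes 8 new; branch {C=true, D=false} (A, B, E, F) contributes 4 new; branch {C=true, D=false, E=false} (A, B, F) contributes 0 new; branch {C=true, D=false, F=true} (A, B, E) contributes 0 new; branch {A=false, C=true, D=false} (B, E, F) contributes 0 new. Total: 26.

26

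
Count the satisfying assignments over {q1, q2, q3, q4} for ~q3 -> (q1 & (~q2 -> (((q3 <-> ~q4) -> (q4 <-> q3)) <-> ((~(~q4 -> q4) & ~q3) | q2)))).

12

Initial set: {(~q3 -> (q1 & (~q2 -> (((q3 <-> ~q4) -> (q4 <-> q3)) <-> ((~(~q4 -> q4) & ~q3) | q2)))))}.
(~q3 -> (q1 & (~q2 -> (((q3 <-> ~q4) -> (q4 <-> q3)) <-> ((~(~q4 -> q4) & ~q3) | q2))))): β-rule — branch into ~~q3  //  (q1 & (~q2 -> (((q3 <-> ~q4) -> (q4 <-> q3)) <-> ((~(~q4 -> q4) & ~q3) | q2)))).
  branch 1 (add ~~q3):
    ○ open, literals {q3=1}.
  branch 2 (add (q1 & (~q2 -> (((q3 <-> ~q4) -> (q4 <-> q3)) <-> ((~(~q4 -> q4) & ~q3) | q2))))):
    (q1 & (~q2 -> (((q3 <-> ~q4) -> (q4 <-> q3)) <-> ((~(~q4 -> q4) & ~q3) | q2)))): α-rule — add q1, (~q2 -> (((q3 <-> ~q4) -> (q4 <-> q3)) <-> ((~(~q4 -> q4) & ~q3) | q2))).
    (~q2 -> (((q3 <-> ~q4) -> (q4 <-> q3)) <-> ((~(~q4 -> q4) & ~q3) | q2))): β-rule — branch into ~~q2  //  (((q3 <-> ~q4) -> (q4 <-> q3)) <-> ((~(~q4 -> q4) & ~q3) | q2)).
      branch 2.1 (add ~~q2):
        ○ open, literals {q1=1, q2=1}.
      branch 2.2 (add (((q3 <-> ~q4) -> (q4 <-> q3)) <-> ((~(~q4 -> q4) & ~q3) | q2))):
        (((q3 <-> ~q4) -> (q4 <-> q3)) <-> ((~(~q4 -> q4) & ~q3) | q2)): β-rule — branch into ((q3 <-> ~q4) -> (q4 <-> q3)), ((~(~q4 -> q4) & ~q3) | q2)  //  ~((q3 <-> ~q4) -> (q4 <-> q3)), ~((~(~q4 -> q4) & ~q3) | q2).
          branch 2.2.1 (add ((q3 <-> ~q4) -> (q4 <-> q3)), ((~(~q4 -> q4) & ~q3) | q2)):
            ((q3 <-> ~q4) -> (q4 <-> q3)): β-rule — branch into ~(q3 <-> ~q4)  //  (q4 <-> q3).
              branch 2.2.1.1 (add ~(q3 <-> ~q4)):
                ((~(~q4 -> q4) & ~q3) | q2): β-rule — branch into (~(~q4 -> q4) & ~q3)  //  q2.
                  branch 2.2.1.1.1 (add (~(~q4 -> q4) & ~q3)):
                    (~(~q4 -> q4) & ~q3): α-rule — add ~(~q4 -> q4), ~q3.
                    ~(~q4 -> q4): α-rule — add ~q4, ~q4.
                    ~(q3 <-> ~q4): β-rule — branch into q3, ~~q4  //  ~q3, ~q4.
                      branch 2.2.1.1.1.1 (add q3, ~~q4):
                        × closes — contains both q3 and ~q3.
                      branch 2.2.1.1.1.2 (add ~q3, ~q4):
                        ○ open, literals {q1=1, q3=0, q4=0}.
                  branch 2.2.1.1.2 (add q2):
                    ~(q3 <-> ~q4): β-rule — branch into q3, ~~q4  //  ~q3, ~q4.
                      branch 2.2.1.1.2.1 (add q3, ~~q4):
                        ○ open, literals {q1=1, q2=1, q3=1, q4=1}.
                      branch 2.2.1.1.2.2 (add ~q3, ~q4):
                        ○ open, literals {q1=1, q2=1, q3=0, q4=0}.
              branch 2.2.1.2 (add (q4 <-> q3)):
                ((~(~q4 -> q4) & ~q3) | q2): β-rule — branch into (~(~q4 -> q4) & ~q3)  //  q2.
                  branch 2.2.1.2.1 (add (~(~q4 -> q4) & ~q3)):
                    (~(~q4 -> q4) & ~q3): α-rule — add ~(~q4 -> q4), ~q3.
                    ~(~q4 -> q4): α-rule — add ~q4, ~q4.
                    (q4 <-> q3): β-rule — branch into q4, q3  //  ~q4, ~q3.
                      branch 2.2.1.2.1.1 (add q4, q3):
                        × closes — contains both q4 and ~q4.
                      branch 2.2.1.2.1.2 (add ~q4, ~q3):
                        ○ open, literals {q1=1, q3=0, q4=0}.
                  branch 2.2.1.2.2 (add q2):
                    (q4 <-> q3): β-rule — branch into q4, q3  //  ~q4, ~q3.
                      branch 2.2.1.2.2.1 (add q4, q3):
                        ○ open, literals {q1=1, q2=1, q3=1, q4=1}.
                      branch 2.2.1.2.2.2 (add ~q4, ~q3):
                        ○ open, literals {q1=1, q2=1, q3=0, q4=0}.
          branch 2.2.2 (add ~((q3 <-> ~q4) -> (q4 <-> q3)), ~((~(~q4 -> q4) & ~q3) | q2)):
            ~((q3 <-> ~q4) -> (q4 <-> q3)): α-rule — add (q3 <-> ~q4), ~(q4 <-> q3).
            ~((~(~q4 -> q4) & ~q3) | q2): α-rule — add ~(~(~q4 -> q4) & ~q3), ~q2.
            (q3 <-> ~q4): β-rule — branch into q3, ~q4  //  ~q3, ~~q4.
              branch 2.2.2.1 (add q3, ~q4):
                ~(q4 <-> q3): β-rule — branch into q4, ~q3  //  ~q4, q3.
                  branch 2.2.2.1.1 (add q4, ~q3):
                    × closes — contains both q4 and ~q4.
                  branch 2.2.2.1.2 (add ~q4, q3):
                    ~(~(~q4 -> q4) & ~q3): β-rule — branch into ~~(~q4 -> q4)  //  ~~q3.
                      branch 2.2.2.1.2.1 (add ~~(~q4 -> q4)):
                        ~~(~q4 -> q4): β-rule — branch into ~~q4  //  q4.
                          branch 2.2.2.1.2.1.1 (add ~~q4):
                            × closes — contains both q4 and ~q4.
                          branch 2.2.2.1.2.1.2 (add q4):
                            × closes — contains both q4 and ~q4.
                      branch 2.2.2.1.2.2 (add ~~q3):
                        ○ open, literals {q1=1, q2=0, q3=1, q4=0}.
              branch 2.2.2.2 (add ~q3, ~~q4):
                ~(q4 <-> q3): β-rule — branch into q4, ~q3  //  ~q4, q3.
                  branch 2.2.2.2.1 (add q4, ~q3):
                    ~(~(~q4 -> q4) & ~q3): β-rule — branch into ~~(~q4 -> q4)  //  ~~q3.
                      branch 2.2.2.2.1.1 (add ~~(~q4 -> q4)):
                        ~~(~q4 -> q4): β-rule — branch into ~~q4  //  q4.
                          branch 2.2.2.2.1.1.1 (add ~~q4):
                            ○ open, literals {q1=1, q2=0, q3=0, q4=1}.
                          branch 2.2.2.2.1.1.2 (add q4):
                            ○ open, literals {q1=1, q2=0, q3=0, q4=1}.
                      branch 2.2.2.2.1.2 (add ~~q3):
                        × closes — contains both q3 and ~q3.
                  branch 2.2.2.2.2 (add ~q4, q3):
                    × closes — contains both q4 and ~q4.
7 branches closed, 11 open.
Each open branch fixes some atoms; the unmentioned ones are free. Counting distinct full assignments: branch {q3=1} (q1, q2, q4) contributes 8 new; branch {q1=1, q2=1} (q3, q4) contributes 2 new; branch {q1=1, q3=0, q4=0} (q2) contributes 1 new; branch {q1=1, q2=1, q3=1, q4=1} (none free) contributes 0 new; branch {q1=1, q2=1, q3=0, q4=0} (none free) contributes 0 new; branch {q1=1, q3=0, q4=0} (q2) contributes 0 new; branch {q1=1, q2=1, q3=1, q4=1} (none free) contributes 0 new; branch {q1=1, q2=1, q3=0, q4=0} (none free) contributes 0 new; branch {q1=1, q2=0, q3=1, q4=0} (none free) contributes 0 new; branch {q1=1, q2=0, q3=0, q4=1} (none free) contributes 1 new; branch {q1=1, q2=0, q3=0, q4=1} (none free) contributes 0 new. Total: 12.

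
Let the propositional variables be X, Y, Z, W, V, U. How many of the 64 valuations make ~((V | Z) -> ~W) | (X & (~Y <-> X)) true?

34

Initial set: {(~((V | Z) -> ~W) | (X & (~Y <-> X)))}.
(~((V | Z) -> ~W) | (X & (~Y <-> X))): β-rule — branch into ~((V | Z) -> ~W)  //  (X & (~Y <-> X)).
  branch 1 (add ~((V | Z) -> ~W)):
    ~((V | Z) -> ~W): α-rule — add (V | Z), ~~W.
    (V | Z): β-rule — branch into V  //  Z.
      branch 1.1 (add V):
        ○ open, literals {V=1, W=1}.
      branch 1.2 (add Z):
        ○ open, literals {W=1, Z=1}.
  branch 2 (add (X & (~Y <-> X))):
    (X & (~Y <-> X)): α-rule — add X, (~Y <-> X).
    (~Y <-> X): β-rule — branch into ~Y, X  //  ~~Y, ~X.
      branch 2.1 (add ~Y, X):
        ○ open, literals {X=1, Y=0}.
      branch 2.2 (add ~~Y, ~X):
        × closes — contains both X and ~X.
1 branch closed, 3 open.
Each open branch fixes some atoms; the unmentioned ones are free. Counting distinct full assignments: branch {V=1, W=1} (X, Y, Z, U) contributes 16 new; branch {W=1, Z=1} (X, Y, V, U) contributes 8 new; branch {X=1, Y=0} (Z, W, V, U) contributes 10 new. Total: 34.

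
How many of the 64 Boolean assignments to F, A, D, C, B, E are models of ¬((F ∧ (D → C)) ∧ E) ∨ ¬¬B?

58

Initial set: {T (¬((F ∧ (D → C)) ∧ E) ∨ ¬¬B)}.
T (¬((F ∧ (D → C)) ∧ E) ∨ ¬¬B): β-rule — branch into T ¬((F ∧ (D → C)) ∧ E)  //  T ¬¬B.
  branch 1 (add T ¬((F ∧ (D → C)) ∧ E)):
    T ¬((F ∧ (D → C)) ∧ E): β-rule — branch into F (F ∧ (D → C))  //  F E.
      branch 1.1 (add F (F ∧ (D → C))):
        F (F ∧ (D → C)): β-rule — branch into F F  //  F (D → C).
          branch 1.1.1 (add F F):
            ○ open, literals {F=F}.
          branch 1.1.2 (add F (D → C)):
            F (D → C): α-rule — add T D, F C.
            ○ open, literals {C=F, D=T}.
      branch 1.2 (add F E):
        ○ open, literals {E=F}.
  branch 2 (add T ¬¬B):
    T ¬¬B: drop double negation, giving T B.
    ○ open, literals {B=T}.
0 branches closed, 4 open.
Each open branch fixes some atoms; the unmentioned ones are free. Counting distinct full assignments: branch {F=F} (A, D, C, B, E) contributes 32 new; branch {C=F, D=T} (F, A, B, E) contributes 8 new; branch {E=F} (F, A, D, C, B) contributes 12 new; branch {B=T} (F, A, D, C, E) contributes 6 new. Total: 58.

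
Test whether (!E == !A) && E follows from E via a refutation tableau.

No

Initial set: {E; !((!E == !A) && E)}.
!((!E == !A) && E): β-rule — branch into !(!E == !A)  //  !E.
  branch 1 (add !(!E == !A)):
    !(!E == !A): β-rule — branch into !E, !!A  //  !!E, !A.
      branch 1.1 (add !E, !!A):
        × closes — contains both E and !E.
      branch 1.2 (add !!E, !A):
        ○ open, literals {A=0, E=1}.
  branch 2 (add !E):
    × closes — contains both E and !E.
2 branches closed, 1 open.
An open branch gives a countermodel: A=0, E=1 (unmentioned atoms arbitrary); the premises hold there but the conclusion fails.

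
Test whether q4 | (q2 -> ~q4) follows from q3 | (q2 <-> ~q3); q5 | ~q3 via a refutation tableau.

Initial set: {T (q3 | (q2 <-> ~q3)); T (q5 | ~q3); F (q4 | (q2 -> ~q4))}.
F (q4 | (q2 -> ~q4)): α-rule — add F q4, F (q2 -> ~q4).
F (q2 -> ~q4): α-rule — add T q2, F ~q4.
× closes — contains both q4 and ~q4.
All 1 branch closes.
Every branch closed, so the premises entail the conclusion.

Yes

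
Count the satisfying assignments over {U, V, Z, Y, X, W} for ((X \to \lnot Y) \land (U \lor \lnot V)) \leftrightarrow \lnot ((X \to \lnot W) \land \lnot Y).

24

Initial set: {T (((X \to \lnot Y) \land (U \lor \lnot V)) \leftrightarrow \lnot ((X \to \lnot W) \land \lnot Y))}.
T (((X \to \lnot Y) \land (U \lor \lnot V)) \leftrightarrow \lnot ((X \to \lnot W) \land \lnot Y)): β-rule — branch into T ((X \to \lnot Y) \land (U \lor \lnot V)), T \lnot ((X \to \lnot W) \land \lnot Y)  //  F ((X \to \lnot Y) \land (U \lor \lnot V)), F \lnot ((X \to \lnot W) \land \lnot Y).
  branch 1 (add T ((X \to \lnot Y) \land (U \lor \lnot V)), T \lnot ((X \to \lnot W) \land \lnot Y)):
    T ((X \to \lnot Y) \land (U \lor \lnot V)): α-rule — add T (X \to \lnot Y), T (U \lor \lnot V).
    T \lnot ((X \to \lnot W) \land \lnot Y): β-rule — branch into F (X \to \lnot W)  //  F \lnot Y.
      branch 1.1 (add F (X \to \lnot W)):
        F (X \to \lnot W): α-rule — add T X, F \lnot W.
        T (X \to \lnot Y): β-rule — branch into F X  //  T \lnot Y.
          branch 1.1.1 (add F X):
            × closes — contains both X and \lnot X.
          branch 1.1.2 (add T \lnot Y):
            T (U \lor \lnot V): β-rule — branch into T U  //  T \lnot V.
              branch 1.1.2.1 (add T U):
                ○ open, literals {U=1, W=1, X=1, Y=0}.
              branch 1.1.2.2 (add T \lnot V):
                ○ open, literals {V=0, W=1, X=1, Y=0}.
      branch 1.2 (add F \lnot Y):
        T (X \to \lnot Y): β-rule — branch into F X  //  T \lnot Y.
          branch 1.2.1 (add F X):
            T (U \lor \lnot V): β-rule — branch into T U  //  T \lnot V.
              branch 1.2.1.1 (add T U):
                ○ open, literals {U=1, X=0, Y=1}.
              branch 1.2.1.2 (add T \lnot V):
                ○ open, literals {V=0, X=0, Y=1}.
          branch 1.2.2 (add T \lnot Y):
            × closes — contains both Y and \lnot Y.
  branch 2 (add F ((X \to \lnot Y) \land (U \lor \lnot V)), F \lnot ((X \to \lnot W) \land \lnot Y)):
    F \lnot ((X \to \lnot W) \land \lnot Y): α-rule — add T (X \to \lnot W), T \lnot Y.
    F ((X \to \lnot Y) \land (U \lor \lnot V)): β-rule — branch into F (X \to \lnot Y)  //  F (U \lor \lnot V).
      branch 2.1 (add F (X \to \lnot Y)):
        F (X \to \lnot Y): α-rule — add T X, F \lnot Y.
        × closes — contains both Y and \lnot Y.
      branch 2.2 (add F (U \lor \lnot V)):
        F (U \lor \lnot V): α-rule — add F U, F \lnot V.
        T (X \to \lnot W): β-rule — branch into F X  //  T \lnot W.
          branch 2.2.1 (add F X):
            ○ open, literals {U=0, V=1, X=0, Y=0}.
          branch 2.2.2 (add T \lnot W):
            ○ open, literals {U=0, V=1, W=0, Y=0}.
3 branches closed, 6 open.
Each open branch fixes some atoms; the unmentioned ones are free. Counting distinct full assignments: branch {U=1, W=1, X=1, Y=0} (V, Z) contributes 4 new; branch {V=0, W=1, X=1, Y=0} (U, Z) contributes 2 new; branch {U=1, X=0, Y=1} (V, Z, W) contributes 8 new; branch {V=0, X=0, Y=1} (U, Z, W) contributes 4 new; branch {U=0, V=1, X=0, Y=0} (Z, W) contributes 4 new; branch {U=0, V=1, W=0, Y=0} (Z, X) contributes 2 new. Total: 24.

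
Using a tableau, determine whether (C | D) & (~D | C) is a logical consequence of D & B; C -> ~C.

Initial set: {(D & B); (C -> ~C); ~((C | D) & (~D | C))}.
(D & B): α-rule — add D, B.
(C -> ~C): β-rule — branch into ~C  //  ~C.
  branch 1 (add ~C):
    ~((C | D) & (~D | C)): β-rule — branch into ~(C | D)  //  ~(~D | C).
      branch 1.1 (add ~(C | D)):
        ~(C | D): α-rule — add ~C, ~D.
        × closes — contains both D and ~D.
      branch 1.2 (add ~(~D | C)):
        ~(~D | C): α-rule — add ~~D, ~C.
        ○ open, literals {B=T, C=F, D=T}.
  branch 2 (add ~C):
    ~((C | D) & (~D | C)): β-rule — branch into ~(C | D)  //  ~(~D | C).
      branch 2.1 (add ~(C | D)):
        ~(C | D): α-rule — add ~C, ~D.
        × closes — contains both D and ~D.
      branch 2.2 (add ~(~D | C)):
        ~(~D | C): α-rule — add ~~D, ~C.
        ○ open, literals {B=T, C=F, D=T}.
2 branches closed, 2 open.
An open branch gives a countermodel: B=T, C=F, D=T (unmentioned atoms arbitrary); the premises hold there but the conclusion fails.

No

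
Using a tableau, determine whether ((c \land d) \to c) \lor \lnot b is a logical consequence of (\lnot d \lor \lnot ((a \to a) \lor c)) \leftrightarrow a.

Yes

Initial set: {T ((\lnot d \lor \lnot ((a \to a) \lor c)) \leftrightarrow a); F (((c \land d) \to c) \lor \lnot b)}.
F (((c \land d) \to c) \lor \lnot b): α-rule — add F ((c \land d) \to c), F \lnot b.
F ((c \land d) \to c): α-rule — add T (c \land d), F c.
T (c \land d): α-rule — add T c, T d.
× closes — contains both c and \lnot c.
All 1 branch closes.
Every branch closed, so the premises entail the conclusion.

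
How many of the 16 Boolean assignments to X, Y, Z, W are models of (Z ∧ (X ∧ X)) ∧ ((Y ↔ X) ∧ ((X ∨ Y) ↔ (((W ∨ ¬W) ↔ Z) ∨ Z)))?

Initial set: {((Z ∧ (X ∧ X)) ∧ ((Y ↔ X) ∧ ((X ∨ Y) ↔ (((W ∨ ¬W) ↔ Z) ∨ Z))))}.
((Z ∧ (X ∧ X)) ∧ ((Y ↔ X) ∧ ((X ∨ Y) ↔ (((W ∨ ¬W) ↔ Z) ∨ Z)))): α-rule — add (Z ∧ (X ∧ X)), ((Y ↔ X) ∧ ((X ∨ Y) ↔ (((W ∨ ¬W) ↔ Z) ∨ Z))).
(Z ∧ (X ∧ X)): α-rule — add Z, (X ∧ X).
((Y ↔ X) ∧ ((X ∨ Y) ↔ (((W ∨ ¬W) ↔ Z) ∨ Z))): α-rule — add (Y ↔ X), ((X ∨ Y) ↔ (((W ∨ ¬W) ↔ Z) ∨ Z)).
(X ∧ X): α-rule — add X, X.
(Y ↔ X): β-rule — branch into Y, X  //  ¬Y, ¬X.
  branch 1 (add Y, X):
    ((X ∨ Y) ↔ (((W ∨ ¬W) ↔ Z) ∨ Z)): β-rule — branch into (X ∨ Y), (((W ∨ ¬W) ↔ Z) ∨ Z)  //  ¬(X ∨ Y), ¬(((W ∨ ¬W) ↔ Z) ∨ Z).
      branch 1.1 (add (X ∨ Y), (((W ∨ ¬W) ↔ Z) ∨ Z)):
        (X ∨ Y): β-rule — branch into X  //  Y.
          branch 1.1.1 (add X):
            (((W ∨ ¬W) ↔ Z) ∨ Z): β-rule — branch into ((W ∨ ¬W) ↔ Z)  //  Z.
              branch 1.1.1.1 (add ((W ∨ ¬W) ↔ Z)):
                ((W ∨ ¬W) ↔ Z): β-rule — branch into (W ∨ ¬W), Z  //  ¬(W ∨ ¬W), ¬Z.
                  branch 1.1.1.1.1 (add (W ∨ ¬W), Z):
                    (W ∨ ¬W): β-rule — branch into W  //  ¬W.
                      branch 1.1.1.1.1.1 (add W):
                        ○ open, literals {W=1, X=1, Y=1, Z=1}.
                      branch 1.1.1.1.1.2 (add ¬W):
                        ○ open, literals {W=0, X=1, Y=1, Z=1}.
                  branch 1.1.1.1.2 (add ¬(W ∨ ¬W), ¬Z):
                    × closes — contains both Z and ¬Z.
              branch 1.1.1.2 (add Z):
                ○ open, literals {X=1, Y=1, Z=1}.
          branch 1.1.2 (add Y):
            (((W ∨ ¬W) ↔ Z) ∨ Z): β-rule — branch into ((W ∨ ¬W) ↔ Z)  //  Z.
              branch 1.1.2.1 (add ((W ∨ ¬W) ↔ Z)):
                ((W ∨ ¬W) ↔ Z): β-rule — branch into (W ∨ ¬W), Z  //  ¬(W ∨ ¬W), ¬Z.
                  branch 1.1.2.1.1 (add (W ∨ ¬W), Z):
                    (W ∨ ¬W): β-rule — branch into W  //  ¬W.
                      branch 1.1.2.1.1.1 (add W):
                        ○ open, literals {W=1, X=1, Y=1, Z=1}.
                      branch 1.1.2.1.1.2 (add ¬W):
                        ○ open, literals {W=0, X=1, Y=1, Z=1}.
                  branch 1.1.2.1.2 (add ¬(W ∨ ¬W), ¬Z):
                    × closes — contains both Z and ¬Z.
              branch 1.1.2.2 (add Z):
                ○ open, literals {X=1, Y=1, Z=1}.
      branch 1.2 (add ¬(X ∨ Y), ¬(((W ∨ ¬W) ↔ Z) ∨ Z)):
        ¬(X ∨ Y): α-rule — add ¬X, ¬Y.
        × closes — contains both X and ¬X.
  branch 2 (add ¬Y, ¬X):
    × closes — contains both X and ¬X.
4 branches closed, 6 open.
Each open branch fixes some atoms; the unmentioned ones are free. Counting distinct full assignments: branch {W=1, X=1, Y=1, Z=1} (none free) contributes 1 new; branch {W=0, X=1, Y=1, Z=1} (none free) contributes 1 new; branch {X=1, Y=1, Z=1} (W) contributes 0 new; branch {W=1, X=1, Y=1, Z=1} (none free) contributes 0 new; branch {W=0, X=1, Y=1, Z=1} (none free) contributes 0 new; branch {X=1, Y=1, Z=1} (W) contributes 0 new. Total: 2.

2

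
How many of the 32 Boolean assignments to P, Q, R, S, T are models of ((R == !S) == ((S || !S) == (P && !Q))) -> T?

24

Initial set: {(((R == !S) == ((S || !S) == (P && !Q))) -> T)}.
(((R == !S) == ((S || !S) == (P && !Q))) -> T): β-rule — branch into !((R == !S) == ((S || !S) == (P && !Q)))  //  T.
  branch 1 (add !((R == !S) == ((S || !S) == (P && !Q)))):
    !((R == !S) == ((S || !S) == (P && !Q))): β-rule — branch into (R == !S), !((S || !S) == (P && !Q))  //  !(R == !S), ((S || !S) == (P && !Q)).
      branch 1.1 (add (R == !S), !((S || !S) == (P && !Q))):
        (R == !S): β-rule — branch into R, !S  //  !R, !!S.
          branch 1.1.1 (add R, !S):
            !((S || !S) == (P && !Q)): β-rule — branch into (S || !S), !(P && !Q)  //  !(S || !S), (P && !Q).
              branch 1.1.1.1 (add (S || !S), !(P && !Q)):
                (S || !S): β-rule — branch into S  //  !S.
                  branch 1.1.1.1.1 (add S):
                    × closes — contains both S and !S.
                  branch 1.1.1.1.2 (add !S):
                    !(P && !Q): β-rule — branch into !P  //  !!Q.
                      branch 1.1.1.1.2.1 (add !P):
                        ○ open, literals {P=0, R=1, S=0}.
                      branch 1.1.1.1.2.2 (add !!Q):
                        ○ open, literals {Q=1, R=1, S=0}.
              branch 1.1.1.2 (add !(S || !S), (P && !Q)):
                !(S || !S): α-rule — add !S, !!S.
                × closes — contains both S and !S.
          branch 1.1.2 (add !R, !!S):
            !((S || !S) == (P && !Q)): β-rule — branch into (S || !S), !(P && !Q)  //  !(S || !S), (P && !Q).
              branch 1.1.2.1 (add (S || !S), !(P && !Q)):
                (S || !S): β-rule — branch into S  //  !S.
                  branch 1.1.2.1.1 (add S):
                    !(P && !Q): β-rule — branch into !P  //  !!Q.
                      branch 1.1.2.1.1.1 (add !P):
                        ○ open, literals {P=0, R=0, S=1}.
                      branch 1.1.2.1.1.2 (add !!Q):
                        ○ open, literals {Q=1, R=0, S=1}.
                  branch 1.1.2.1.2 (add !S):
                    × closes — contains both S and !S.
              branch 1.1.2.2 (add !(S || !S), (P && !Q)):
                !(S || !S): α-rule — add !S, !!S.
                × closes — contains both S and !S.
      branch 1.2 (add !(R == !S), ((S || !S) == (P && !Q))):
        !(R == !S): β-rule — branch into R, !!S  //  !R, !S.
          branch 1.2.1 (add R, !!S):
            ((S || !S) == (P && !Q)): β-rule — branch into (S || !S), (P && !Q)  //  !(S || !S), !(P && !Q).
              branch 1.2.1.1 (add (S || !S), (P && !Q)):
                (P && !Q): α-rule — add P, !Q.
                (S || !S): β-rule — branch into S  //  !S.
                  branch 1.2.1.1.1 (add S):
                    ○ open, literals {P=1, Q=0, R=1, S=1}.
                  branch 1.2.1.1.2 (add !S):
                    × closes — contains both S and !S.
              branch 1.2.1.2 (add !(S || !S), !(P && !Q)):
                !(S || !S): α-rule — add !S, !!S.
                × closes — contains both S and !S.
          branch 1.2.2 (add !R, !S):
            ((S || !S) == (P && !Q)): β-rule — branch into (S || !S), (P && !Q)  //  !(S || !S), !(P && !Q).
              branch 1.2.2.1 (add (S || !S), (P && !Q)):
                (P && !Q): α-rule — add P, !Q.
                (S || !S): β-rule — branch into S  //  !S.
                  branch 1.2.2.1.1 (add S):
                    × closes — contains both S and !S.
                  branch 1.2.2.1.2 (add !S):
                    ○ open, literals {P=1, Q=0, R=0, S=0}.
              branch 1.2.2.2 (add !(S || !S), !(P && !Q)):
                !(S || !S): α-rule — add !S, !!S.
                × closes — contains both S and !S.
  branch 2 (add T):
    ○ open, literals {T=1}.
8 branches closed, 7 open.
Each open branch fixes some atoms; the unmentioned ones are free. Counting distinct full assignments: branch {P=0, R=1, S=0} (Q, T) contributes 4 new; branch {Q=1, R=1, S=0} (P, T) contributes 2 new; branch {P=0, R=0, S=1} (Q, T) contributes 4 new; branch {Q=1, R=0, S=1} (P, T) contributes 2 new; branch {P=1, Q=0, R=1, S=1} (T) contributes 2 new; branch {P=1, Q=0, R=0, S=0} (T) contributes 2 new; branch {T=1} (P, Q, R, S) contributes 8 new. Total: 24.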